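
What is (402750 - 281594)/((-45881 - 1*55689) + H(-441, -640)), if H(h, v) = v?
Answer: -60578/51105 ≈ -1.1854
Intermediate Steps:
(402750 - 281594)/((-45881 - 1*55689) + H(-441, -640)) = (402750 - 281594)/((-45881 - 1*55689) - 640) = 121156/((-45881 - 55689) - 640) = 121156/(-101570 - 640) = 121156/(-102210) = 121156*(-1/102210) = -60578/51105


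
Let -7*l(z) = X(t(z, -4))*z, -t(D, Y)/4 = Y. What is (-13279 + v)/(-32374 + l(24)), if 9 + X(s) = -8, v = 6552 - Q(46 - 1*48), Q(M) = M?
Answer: 9415/45242 ≈ 0.20810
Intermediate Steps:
t(D, Y) = -4*Y
v = 6554 (v = 6552 - (46 - 1*48) = 6552 - (46 - 48) = 6552 - 1*(-2) = 6552 + 2 = 6554)
X(s) = -17 (X(s) = -9 - 8 = -17)
l(z) = 17*z/7 (l(z) = -(-17)*z/7 = 17*z/7)
(-13279 + v)/(-32374 + l(24)) = (-13279 + 6554)/(-32374 + (17/7)*24) = -6725/(-32374 + 408/7) = -6725/(-226210/7) = -6725*(-7/226210) = 9415/45242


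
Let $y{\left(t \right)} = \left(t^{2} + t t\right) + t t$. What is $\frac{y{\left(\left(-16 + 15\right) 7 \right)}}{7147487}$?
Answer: $\frac{147}{7147487} \approx 2.0567 \cdot 10^{-5}$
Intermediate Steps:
$y{\left(t \right)} = 3 t^{2}$ ($y{\left(t \right)} = \left(t^{2} + t^{2}\right) + t^{2} = 2 t^{2} + t^{2} = 3 t^{2}$)
$\frac{y{\left(\left(-16 + 15\right) 7 \right)}}{7147487} = \frac{3 \left(\left(-16 + 15\right) 7\right)^{2}}{7147487} = 3 \left(\left(-1\right) 7\right)^{2} \cdot \frac{1}{7147487} = 3 \left(-7\right)^{2} \cdot \frac{1}{7147487} = 3 \cdot 49 \cdot \frac{1}{7147487} = 147 \cdot \frac{1}{7147487} = \frac{147}{7147487}$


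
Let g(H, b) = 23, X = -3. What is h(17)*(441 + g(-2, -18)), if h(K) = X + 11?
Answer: 3712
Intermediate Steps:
h(K) = 8 (h(K) = -3 + 11 = 8)
h(17)*(441 + g(-2, -18)) = 8*(441 + 23) = 8*464 = 3712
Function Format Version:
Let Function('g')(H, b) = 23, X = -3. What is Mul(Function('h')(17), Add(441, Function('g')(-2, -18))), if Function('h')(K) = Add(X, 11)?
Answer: 3712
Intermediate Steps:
Function('h')(K) = 8 (Function('h')(K) = Add(-3, 11) = 8)
Mul(Function('h')(17), Add(441, Function('g')(-2, -18))) = Mul(8, Add(441, 23)) = Mul(8, 464) = 3712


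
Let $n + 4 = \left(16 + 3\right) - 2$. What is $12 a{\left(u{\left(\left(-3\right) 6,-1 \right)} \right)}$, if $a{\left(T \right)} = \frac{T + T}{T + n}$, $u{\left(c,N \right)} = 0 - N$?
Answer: $\frac{12}{7} \approx 1.7143$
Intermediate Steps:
$n = 13$ ($n = -4 + \left(\left(16 + 3\right) - 2\right) = -4 + \left(19 - 2\right) = -4 + 17 = 13$)
$u{\left(c,N \right)} = - N$
$a{\left(T \right)} = \frac{2 T}{13 + T}$ ($a{\left(T \right)} = \frac{T + T}{T + 13} = \frac{2 T}{13 + T}$)
$12 a{\left(u{\left(\left(-3\right) 6,-1 \right)} \right)} = 12 \frac{2 \left(\left(-1\right) \left(-1\right)\right)}{13 - -1} = 12 \cdot 2 \cdot 1 \frac{1}{13 + 1} = 12 \cdot 2 \cdot 1 \cdot \frac{1}{14} = 12 \cdot \frac{1}{7} = \frac{12}{7}$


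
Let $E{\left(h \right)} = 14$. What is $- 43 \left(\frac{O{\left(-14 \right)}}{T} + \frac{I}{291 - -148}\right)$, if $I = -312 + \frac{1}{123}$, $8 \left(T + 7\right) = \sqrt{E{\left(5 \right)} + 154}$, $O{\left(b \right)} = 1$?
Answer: $\frac{106031593}{2861841} + \frac{86 \sqrt{42}}{371} \approx 38.552$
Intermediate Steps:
$T = -7 + \frac{\sqrt{42}}{4}$ ($T = -7 + \frac{\sqrt{14 + 154}}{8} = -7 + \frac{\sqrt{168}}{8} = -7 + \frac{2 \sqrt{42}}{8} = -7 + \frac{\sqrt{42}}{4} \approx -5.3798$)
$I = - \frac{38375}{123}$ ($I = -312 + \frac{1}{123} = - \frac{38375}{123} \approx -311.99$)
$- 43 \left(\frac{O{\left(-14 \right)}}{T} + \frac{I}{291 - -148}\right) = - 43 \left(1 \frac{1}{-7 + \frac{\sqrt{42}}{4}} - \frac{38375}{123 \left(291 - -148\right)}\right) = - 43 \left(\frac{1}{-7 + \frac{\sqrt{42}}{4}} - \frac{38375}{123 \left(291 + 148\right)}\right) = - 43 \left(\frac{1}{-7 + \frac{\sqrt{42}}{4}} - \frac{38375}{123 \cdot 439}\right) = - 43 \left(\frac{1}{-7 + \frac{\sqrt{42}}{4}} - \frac{38375}{53997}\right) = - 43 \left(- \frac{38375}{53997} + \frac{1}{-7 + \frac{\sqrt{42}}{4}}\right) = \frac{1650125}{53997} - \frac{43}{-7 + \frac{\sqrt{42}}{4}}$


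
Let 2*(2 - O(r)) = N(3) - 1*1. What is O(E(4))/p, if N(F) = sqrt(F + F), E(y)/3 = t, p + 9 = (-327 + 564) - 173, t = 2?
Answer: 1/22 - sqrt(6)/110 ≈ 0.023186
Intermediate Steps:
p = 55 (p = -9 + ((-327 + 564) - 173) = -9 + (237 - 173) = -9 + 64 = 55)
E(y) = 6 (E(y) = 3*2 = 6)
N(F) = sqrt(2)*sqrt(F) (N(F) = sqrt(2*F) = sqrt(2)*sqrt(F))
O(r) = 5/2 - sqrt(6)/2 (O(r) = 2 - (sqrt(2)*sqrt(3) - 1*1)/2 = 2 - (sqrt(6) - 1)/2 = 2 - (-1 + sqrt(6))/2 = 2 + (1/2 - sqrt(6)/2) = 5/2 - sqrt(6)/2)
O(E(4))/p = (5/2 - sqrt(6)/2)/55 = (5/2 - sqrt(6)/2)*(1/55) = 1/22 - sqrt(6)/110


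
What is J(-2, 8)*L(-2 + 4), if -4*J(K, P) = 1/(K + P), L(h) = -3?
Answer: ⅛ ≈ 0.12500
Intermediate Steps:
J(K, P) = -1/(4*(K + P))
J(-2, 8)*L(-2 + 4) = -1/(4*(-2) + 4*8)*(-3) = -1/(-8 + 32)*(-3) = -1/24*(-3) = ⅛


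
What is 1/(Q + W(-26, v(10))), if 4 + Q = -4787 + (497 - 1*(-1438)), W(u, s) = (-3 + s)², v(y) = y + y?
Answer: -1/2567 ≈ -0.00038956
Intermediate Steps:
v(y) = 2*y
Q = -2856 (Q = -4 + (-4787 + (497 - 1*(-1438))) = -4 + (-4787 + (497 + 1438)) = -4 + (-4787 + 1935) = -4 - 2852 = -2856)
1/(Q + W(-26, v(10))) = 1/(-2856 + (-3 + 2*10)²) = 1/(-2856 + (-3 + 20)²) = 1/(-2856 + 17²) = 1/(-2856 + 289) = 1/(-2567) = -1/2567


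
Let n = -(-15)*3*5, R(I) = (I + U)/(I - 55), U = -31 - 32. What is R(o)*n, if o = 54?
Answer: 2025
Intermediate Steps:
U = -63
R(I) = (-63 + I)/(-55 + I) (R(I) = (I - 63)/(I - 55) = (-63 + I)/(-55 + I))
n = 225 (n = -5*(-9)*5 = 45*5 = 225)
R(o)*n = ((-63 + 54)/(-55 + 54))*225 = (-9/(-1))*225 = -1*(-9)*225 = 9*225 = 2025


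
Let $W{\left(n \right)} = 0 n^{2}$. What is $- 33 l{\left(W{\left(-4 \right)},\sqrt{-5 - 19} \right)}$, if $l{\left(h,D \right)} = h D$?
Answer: $0$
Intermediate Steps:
$W{\left(n \right)} = 0$
$l{\left(h,D \right)} = D h$
$- 33 l{\left(W{\left(-4 \right)},\sqrt{-5 - 19} \right)} = - 33 \sqrt{-5 - 19} \cdot 0 = - 33 \sqrt{-24} \cdot 0 = - 33 \cdot 2 i \sqrt{6} \cdot 0 = \left(-33\right) 0 = 0$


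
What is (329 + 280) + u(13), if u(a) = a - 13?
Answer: 609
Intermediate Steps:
u(a) = -13 + a
(329 + 280) + u(13) = (329 + 280) + (-13 + 13) = 609 + 0 = 609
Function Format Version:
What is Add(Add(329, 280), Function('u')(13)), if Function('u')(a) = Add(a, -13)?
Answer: 609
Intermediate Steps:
Function('u')(a) = Add(-13, a)
Add(Add(329, 280), Function('u')(13)) = Add(Add(329, 280), Add(-13, 13)) = Add(609, 0) = 609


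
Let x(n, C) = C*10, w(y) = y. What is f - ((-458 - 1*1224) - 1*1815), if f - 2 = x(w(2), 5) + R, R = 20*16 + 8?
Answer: 3877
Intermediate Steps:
x(n, C) = 10*C
R = 328 (R = 320 + 8 = 328)
f = 380 (f = 2 + (10*5 + 328) = 2 + (50 + 328) = 2 + 378 = 380)
f - ((-458 - 1*1224) - 1*1815) = 380 - ((-458 - 1*1224) - 1*1815) = 380 - ((-458 - 1224) - 1815) = 380 - (-1682 - 1815) = 380 - 1*(-3497) = 380 + 3497 = 3877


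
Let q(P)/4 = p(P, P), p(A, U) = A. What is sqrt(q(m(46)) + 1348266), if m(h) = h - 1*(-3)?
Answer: sqrt(1348462) ≈ 1161.2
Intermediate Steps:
m(h) = 3 + h (m(h) = h + 3 = 3 + h)
q(P) = 4*P
sqrt(q(m(46)) + 1348266) = sqrt(4*(3 + 46) + 1348266) = sqrt(4*49 + 1348266) = sqrt(196 + 1348266) = sqrt(1348462)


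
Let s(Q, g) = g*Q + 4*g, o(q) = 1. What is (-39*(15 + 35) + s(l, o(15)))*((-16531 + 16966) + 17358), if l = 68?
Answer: -33415254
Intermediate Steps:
s(Q, g) = 4*g + Q*g (s(Q, g) = Q*g + 4*g = 4*g + Q*g)
(-39*(15 + 35) + s(l, o(15)))*((-16531 + 16966) + 17358) = (-39*(15 + 35) + 1*(4 + 68))*((-16531 + 16966) + 17358) = (-39*50 + 1*72)*(435 + 17358) = (-1950 + 72)*17793 = -1878*17793 = -33415254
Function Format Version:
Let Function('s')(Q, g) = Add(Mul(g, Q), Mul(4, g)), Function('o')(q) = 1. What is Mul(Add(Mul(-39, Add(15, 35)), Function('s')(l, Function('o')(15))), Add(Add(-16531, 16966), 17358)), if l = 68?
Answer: -33415254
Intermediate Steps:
Function('s')(Q, g) = Add(Mul(4, g), Mul(Q, g)) (Function('s')(Q, g) = Add(Mul(Q, g), Mul(4, g)) = Add(Mul(4, g), Mul(Q, g)))
Mul(Add(Mul(-39, Add(15, 35)), Function('s')(l, Function('o')(15))), Add(Add(-16531, 16966), 17358)) = Mul(Add(Mul(-39, Add(15, 35)), Mul(1, Add(4, 68))), Add(Add(-16531, 16966), 17358)) = Mul(Add(Mul(-39, 50), Mul(1, 72)), Add(435, 17358)) = Mul(Add(-1950, 72), 17793) = Mul(-1878, 17793) = -33415254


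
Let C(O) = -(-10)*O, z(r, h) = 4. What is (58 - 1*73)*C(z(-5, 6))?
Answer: -600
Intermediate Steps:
C(O) = 10*O
(58 - 1*73)*C(z(-5, 6)) = (58 - 1*73)*(10*4) = (58 - 73)*40 = -15*40 = -600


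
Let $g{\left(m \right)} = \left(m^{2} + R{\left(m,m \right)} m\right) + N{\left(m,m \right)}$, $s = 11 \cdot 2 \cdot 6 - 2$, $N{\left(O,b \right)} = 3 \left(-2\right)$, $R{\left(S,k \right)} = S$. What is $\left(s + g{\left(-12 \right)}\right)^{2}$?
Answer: $169744$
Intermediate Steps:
$N{\left(O,b \right)} = -6$
$s = 130$ ($s = 11 \cdot 12 - 2 = 132 - 2 = 130$)
$g{\left(m \right)} = -6 + 2 m^{2}$ ($g{\left(m \right)} = \left(m^{2} + m m\right) - 6 = \left(m^{2} + m^{2}\right) - 6 = 2 m^{2} - 6 = -6 + 2 m^{2}$)
$\left(s + g{\left(-12 \right)}\right)^{2} = \left(130 - \left(6 - 2 \left(-12\right)^{2}\right)\right)^{2} = \left(130 + \left(-6 + 2 \cdot 144\right)\right)^{2} = \left(130 + \left(-6 + 288\right)\right)^{2} = \left(130 + 282\right)^{2} = 412^{2} = 169744$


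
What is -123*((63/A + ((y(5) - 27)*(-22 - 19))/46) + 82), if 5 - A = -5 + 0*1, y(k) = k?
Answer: -3052737/230 ≈ -13273.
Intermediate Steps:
A = 10 (A = 5 - (-5 + 0*1) = 5 - (-5 + 0) = 5 - 1*(-5) = 5 + 5 = 10)
-123*((63/A + ((y(5) - 27)*(-22 - 19))/46) + 82) = -123*((63/10 + ((5 - 27)*(-22 - 19))/46) + 82) = -123*((63*(⅒) - 22*(-41)*(1/46)) + 82) = -123*((63/10 + 902*(1/46)) + 82) = -123*((63/10 + 451/23) + 82) = -123*(5959/230 + 82) = -123*24819/230 = -3052737/230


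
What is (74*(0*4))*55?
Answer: 0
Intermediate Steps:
(74*(0*4))*55 = (74*0)*55 = 0*55 = 0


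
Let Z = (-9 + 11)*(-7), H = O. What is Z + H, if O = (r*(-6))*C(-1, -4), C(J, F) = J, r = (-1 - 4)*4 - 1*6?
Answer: -170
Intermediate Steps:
r = -26 (r = -5*4 - 6 = -20 - 6 = -26)
O = -156 (O = -26*(-6)*(-1) = 156*(-1) = -156)
H = -156
Z = -14 (Z = 2*(-7) = -14)
Z + H = -14 - 156 = -170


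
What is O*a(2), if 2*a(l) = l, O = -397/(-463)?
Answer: 397/463 ≈ 0.85745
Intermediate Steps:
O = 397/463 (O = -397*(-1/463) = 397/463 ≈ 0.85745)
a(l) = l/2
O*a(2) = 397*((1/2)*2)/463 = (397/463)*1 = 397/463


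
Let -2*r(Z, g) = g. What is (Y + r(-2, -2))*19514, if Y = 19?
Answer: 390280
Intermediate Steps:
r(Z, g) = -g/2
(Y + r(-2, -2))*19514 = (19 - ½*(-2))*19514 = (19 + 1)*19514 = 20*19514 = 390280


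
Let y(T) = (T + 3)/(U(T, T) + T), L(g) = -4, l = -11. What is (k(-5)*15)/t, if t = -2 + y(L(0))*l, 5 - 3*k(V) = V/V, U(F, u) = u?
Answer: -160/27 ≈ -5.9259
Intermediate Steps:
y(T) = (3 + T)/(2*T) (y(T) = (T + 3)/(T + T) = (3 + T)/((2*T)) = (3 + T)*(1/(2*T)) = (3 + T)/(2*T))
k(V) = 4/3 (k(V) = 5/3 - V/(3*V) = 5/3 - ⅓*1 = 5/3 - ⅓ = 4/3)
t = -27/8 (t = -2 + ((½)*(3 - 4)/(-4))*(-11) = -2 + ((½)*(-¼)*(-1))*(-11) = -2 + (⅛)*(-11) = -2 - 11/8 = -27/8 ≈ -3.3750)
(k(-5)*15)/t = ((4/3)*15)/(-27/8) = 20*(-8/27) = -160/27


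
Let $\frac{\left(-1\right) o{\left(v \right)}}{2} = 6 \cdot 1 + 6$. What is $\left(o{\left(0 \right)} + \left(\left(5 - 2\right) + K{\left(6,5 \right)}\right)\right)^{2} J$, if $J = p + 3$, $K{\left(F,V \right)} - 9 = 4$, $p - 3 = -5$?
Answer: $64$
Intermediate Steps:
$p = -2$ ($p = 3 - 5 = -2$)
$K{\left(F,V \right)} = 13$ ($K{\left(F,V \right)} = 9 + 4 = 13$)
$o{\left(v \right)} = -24$ ($o{\left(v \right)} = - 2 \left(6 \cdot 1 + 6\right) = - 2 \left(6 + 6\right) = \left(-2\right) 12 = -24$)
$J = 1$ ($J = -2 + 3 = 1$)
$\left(o{\left(0 \right)} + \left(\left(5 - 2\right) + K{\left(6,5 \right)}\right)\right)^{2} J = \left(-24 + \left(\left(5 - 2\right) + 13\right)\right)^{2} \cdot 1 = \left(-24 + \left(3 + 13\right)\right)^{2} \cdot 1 = \left(-24 + 16\right)^{2} \cdot 1 = \left(-8\right)^{2} \cdot 1 = 64 \cdot 1 = 64$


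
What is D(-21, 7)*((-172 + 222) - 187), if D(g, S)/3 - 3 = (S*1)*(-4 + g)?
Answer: 70692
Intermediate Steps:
D(g, S) = 9 + 3*S*(-4 + g) (D(g, S) = 9 + 3*((S*1)*(-4 + g)) = 9 + 3*(S*(-4 + g)) = 9 + 3*S*(-4 + g))
D(-21, 7)*((-172 + 222) - 187) = (9 - 12*7 + 3*7*(-21))*((-172 + 222) - 187) = (9 - 84 - 441)*(50 - 187) = -516*(-137) = 70692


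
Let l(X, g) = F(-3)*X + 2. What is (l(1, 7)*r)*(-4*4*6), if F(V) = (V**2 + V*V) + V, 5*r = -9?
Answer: 14688/5 ≈ 2937.6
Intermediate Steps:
r = -9/5 (r = (1/5)*(-9) = -9/5 ≈ -1.8000)
F(V) = V + 2*V**2 (F(V) = (V**2 + V**2) + V = 2*V**2 + V = V + 2*V**2)
l(X, g) = 2 + 15*X (l(X, g) = (-3*(1 + 2*(-3)))*X + 2 = (-3*(1 - 6))*X + 2 = (-3*(-5))*X + 2 = 15*X + 2 = 2 + 15*X)
(l(1, 7)*r)*(-4*4*6) = ((2 + 15*1)*(-9/5))*(-4*4*6) = ((2 + 15)*(-9/5))*(-16*6) = (17*(-9/5))*(-96) = -153/5*(-96) = 14688/5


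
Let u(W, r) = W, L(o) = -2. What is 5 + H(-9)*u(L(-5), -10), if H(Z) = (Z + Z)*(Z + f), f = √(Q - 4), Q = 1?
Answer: -319 + 36*I*√3 ≈ -319.0 + 62.354*I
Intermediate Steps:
f = I*√3 (f = √(1 - 4) = √(-3) = I*√3 ≈ 1.732*I)
H(Z) = 2*Z*(Z + I*√3) (H(Z) = (Z + Z)*(Z + I*√3) = (2*Z)*(Z + I*√3) = 2*Z*(Z + I*√3))
5 + H(-9)*u(L(-5), -10) = 5 + (2*(-9)*(-9 + I*√3))*(-2) = 5 + (162 - 18*I*√3)*(-2) = 5 + (-324 + 36*I*√3) = -319 + 36*I*√3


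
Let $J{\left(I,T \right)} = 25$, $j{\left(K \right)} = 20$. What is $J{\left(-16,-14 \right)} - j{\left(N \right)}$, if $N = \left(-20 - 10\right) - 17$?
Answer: $5$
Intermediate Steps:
$N = -47$ ($N = -30 - 17 = -47$)
$J{\left(-16,-14 \right)} - j{\left(N \right)} = 25 - 20 = 5$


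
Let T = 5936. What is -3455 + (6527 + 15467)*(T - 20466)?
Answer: -319576275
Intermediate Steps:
-3455 + (6527 + 15467)*(T - 20466) = -3455 + (6527 + 15467)*(5936 - 20466) = -3455 + 21994*(-14530) = -3455 - 319572820 = -319576275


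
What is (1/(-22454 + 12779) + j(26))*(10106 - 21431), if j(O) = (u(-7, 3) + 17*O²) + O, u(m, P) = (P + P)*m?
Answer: -16765575149/129 ≈ -1.2997e+8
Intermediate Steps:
u(m, P) = 2*P*m (u(m, P) = (2*P)*m = 2*P*m)
j(O) = -42 + O + 17*O² (j(O) = (2*3*(-7) + 17*O²) + O = (-42 + 17*O²) + O = -42 + O + 17*O²)
(1/(-22454 + 12779) + j(26))*(10106 - 21431) = (1/(-22454 + 12779) + (-42 + 26 + 17*26²))*(10106 - 21431) = (1/(-9675) + (-42 + 26 + 17*676))*(-11325) = (-1/9675 + (-42 + 26 + 11492))*(-11325) = (-1/9675 + 11476)*(-11325) = (111030299/9675)*(-11325) = -16765575149/129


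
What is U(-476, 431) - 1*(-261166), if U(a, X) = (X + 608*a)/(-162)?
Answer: 42597869/162 ≈ 2.6295e+5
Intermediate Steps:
U(a, X) = -304*a/81 - X/162 (U(a, X) = (X + 608*a)*(-1/162) = -304*a/81 - X/162)
U(-476, 431) - 1*(-261166) = (-304/81*(-476) - 1/162*431) - 1*(-261166) = (144704/81 - 431/162) + 261166 = 288977/162 + 261166 = 42597869/162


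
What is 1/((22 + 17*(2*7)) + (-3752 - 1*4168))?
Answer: -1/7660 ≈ -0.00013055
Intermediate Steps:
1/((22 + 17*(2*7)) + (-3752 - 1*4168)) = 1/((22 + 17*14) + (-3752 - 4168)) = 1/((22 + 238) - 7920) = 1/(260 - 7920) = 1/(-7660) = -1/7660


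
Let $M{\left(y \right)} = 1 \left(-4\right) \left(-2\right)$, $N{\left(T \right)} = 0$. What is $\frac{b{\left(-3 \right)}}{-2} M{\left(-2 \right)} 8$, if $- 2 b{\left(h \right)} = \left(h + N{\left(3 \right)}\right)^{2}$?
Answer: $144$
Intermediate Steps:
$M{\left(y \right)} = 8$ ($M{\left(y \right)} = \left(-4\right) \left(-2\right) = 8$)
$b{\left(h \right)} = - \frac{h^{2}}{2}$ ($b{\left(h \right)} = - \frac{\left(h + 0\right)^{2}}{2} = - \frac{h^{2}}{2}$)
$\frac{b{\left(-3 \right)}}{-2} M{\left(-2 \right)} 8 = \frac{\left(- \frac{1}{2}\right) \left(-3\right)^{2}}{-2} \cdot 8 \cdot 8 = \left(- \frac{1}{2}\right) 9 \left(- \frac{1}{2}\right) 64 = \left(- \frac{9}{2}\right) \left(- \frac{1}{2}\right) 64 = \frac{9}{4} \cdot 64 = 144$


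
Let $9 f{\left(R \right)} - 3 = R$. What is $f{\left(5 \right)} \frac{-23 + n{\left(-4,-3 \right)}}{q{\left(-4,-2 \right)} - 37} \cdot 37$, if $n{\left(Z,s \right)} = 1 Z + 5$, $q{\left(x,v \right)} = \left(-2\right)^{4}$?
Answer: $\frac{6512}{189} \approx 34.455$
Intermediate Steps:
$q{\left(x,v \right)} = 16$
$n{\left(Z,s \right)} = 5 + Z$ ($n{\left(Z,s \right)} = Z + 5 = 5 + Z$)
$f{\left(R \right)} = \frac{1}{3} + \frac{R}{9}$
$f{\left(5 \right)} \frac{-23 + n{\left(-4,-3 \right)}}{q{\left(-4,-2 \right)} - 37} \cdot 37 = \left(\frac{1}{3} + \frac{1}{9} \cdot 5\right) \frac{-23 + \left(5 - 4\right)}{16 - 37} \cdot 37 = \left(\frac{1}{3} + \frac{5}{9}\right) \frac{-23 + 1}{-21} \cdot 37 = \frac{8 \left(\left(-22\right) \left(- \frac{1}{21}\right)\right)}{9} \cdot 37 = \frac{8}{9} \cdot \frac{22}{21} \cdot 37 = \frac{176}{189} \cdot 37 = \frac{6512}{189}$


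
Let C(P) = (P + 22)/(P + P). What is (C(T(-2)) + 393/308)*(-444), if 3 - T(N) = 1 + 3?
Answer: 315351/77 ≈ 4095.5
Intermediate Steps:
T(N) = -1 (T(N) = 3 - (1 + 3) = 3 - 1*4 = 3 - 4 = -1)
C(P) = (22 + P)/(2*P) (C(P) = (22 + P)/((2*P)) = (22 + P)*(1/(2*P)) = (22 + P)/(2*P))
(C(T(-2)) + 393/308)*(-444) = ((½)*(22 - 1)/(-1) + 393/308)*(-444) = ((½)*(-1)*21 + 393*(1/308))*(-444) = (-21/2 + 393/308)*(-444) = -2841/308*(-444) = 315351/77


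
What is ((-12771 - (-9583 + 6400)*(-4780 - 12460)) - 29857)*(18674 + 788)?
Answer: -1068805319176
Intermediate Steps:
((-12771 - (-9583 + 6400)*(-4780 - 12460)) - 29857)*(18674 + 788) = ((-12771 - (-3183)*(-17240)) - 29857)*19462 = ((-12771 - 1*54874920) - 29857)*19462 = ((-12771 - 54874920) - 29857)*19462 = (-54887691 - 29857)*19462 = -54917548*19462 = -1068805319176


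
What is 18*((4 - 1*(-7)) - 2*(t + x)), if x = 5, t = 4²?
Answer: -558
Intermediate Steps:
t = 16
18*((4 - 1*(-7)) - 2*(t + x)) = 18*((4 - 1*(-7)) - 2*(16 + 5)) = 18*((4 + 7) - 2*21) = 18*(11 - 42) = 18*(-31) = -558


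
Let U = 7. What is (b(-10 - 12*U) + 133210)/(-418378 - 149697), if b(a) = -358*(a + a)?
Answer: -200514/568075 ≈ -0.35297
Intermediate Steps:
b(a) = -716*a
(b(-10 - 12*U) + 133210)/(-418378 - 149697) = (-716*(-10 - 12*7) + 133210)/(-418378 - 149697) = (-716*(-10 - 84) + 133210)/(-568075) = (-716*(-94) + 133210)*(-1/568075) = (67304 + 133210)*(-1/568075) = 200514*(-1/568075) = -200514/568075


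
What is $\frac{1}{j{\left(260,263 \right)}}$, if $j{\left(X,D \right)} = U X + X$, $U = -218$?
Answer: $- \frac{1}{56420} \approx -1.7724 \cdot 10^{-5}$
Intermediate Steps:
$j{\left(X,D \right)} = - 217 X$ ($j{\left(X,D \right)} = - 218 X + X = - 217 X$)
$\frac{1}{j{\left(260,263 \right)}} = \frac{1}{\left(-217\right) 260} = \frac{1}{-56420} = - \frac{1}{56420}$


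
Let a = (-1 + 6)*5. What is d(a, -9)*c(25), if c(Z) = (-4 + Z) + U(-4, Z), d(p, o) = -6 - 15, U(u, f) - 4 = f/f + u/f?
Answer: -13566/25 ≈ -542.64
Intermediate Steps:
a = 25 (a = 5*5 = 25)
U(u, f) = 5 + u/f (U(u, f) = 4 + (f/f + u/f) = 4 + (1 + u/f) = 5 + u/f)
d(p, o) = -21
c(Z) = 1 + Z - 4/Z (c(Z) = (-4 + Z) + (5 - 4/Z) = 1 + Z - 4/Z)
d(a, -9)*c(25) = -21*(1 + 25 - 4/25) = -21*646/25 = -13566/25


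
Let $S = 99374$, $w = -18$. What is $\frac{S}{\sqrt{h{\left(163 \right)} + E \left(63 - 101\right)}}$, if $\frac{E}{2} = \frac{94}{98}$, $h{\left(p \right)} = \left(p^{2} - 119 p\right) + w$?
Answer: $\frac{347809 \sqrt{346974}}{173487} \approx 1180.9$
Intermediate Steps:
$h{\left(p \right)} = -18 + p^{2} - 119 p$ ($h{\left(p \right)} = \left(p^{2} - 119 p\right) - 18 = -18 + p^{2} - 119 p$)
$E = \frac{94}{49}$ ($E = 2 \cdot \frac{94}{98} = 2 \cdot 94 \cdot \frac{1}{98} = 2 \cdot \frac{47}{49} = \frac{94}{49} \approx 1.9184$)
$\frac{S}{\sqrt{h{\left(163 \right)} + E \left(63 - 101\right)}} = \frac{99374}{\sqrt{\left(-18 + 163^{2} - 19397\right) + \frac{94 \left(63 - 101\right)}{49}}} = \frac{99374}{\sqrt{\left(-18 + 26569 - 19397\right) + \frac{94}{49} \left(-38\right)}} = \frac{99374}{\sqrt{7154 - \frac{3572}{49}}} = \frac{99374}{\sqrt{\frac{346974}{49}}} = \frac{99374}{\frac{1}{7} \sqrt{346974}} = 99374 \frac{7 \sqrt{346974}}{346974} = \frac{347809 \sqrt{346974}}{173487}$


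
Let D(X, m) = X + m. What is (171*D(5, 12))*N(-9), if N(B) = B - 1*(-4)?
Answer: -14535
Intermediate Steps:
N(B) = 4 + B (N(B) = B + 4 = 4 + B)
(171*D(5, 12))*N(-9) = (171*(5 + 12))*(4 - 9) = (171*17)*(-5) = 2907*(-5) = -14535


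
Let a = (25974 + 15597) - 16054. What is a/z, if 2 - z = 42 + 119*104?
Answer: -25517/12416 ≈ -2.0552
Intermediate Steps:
a = 25517 (a = 41571 - 16054 = 25517)
z = -12416 (z = 2 - (42 + 119*104) = 2 - (42 + 12376) = 2 - 1*12418 = 2 - 12418 = -12416)
a/z = 25517/(-12416) = 25517*(-1/12416) = -25517/12416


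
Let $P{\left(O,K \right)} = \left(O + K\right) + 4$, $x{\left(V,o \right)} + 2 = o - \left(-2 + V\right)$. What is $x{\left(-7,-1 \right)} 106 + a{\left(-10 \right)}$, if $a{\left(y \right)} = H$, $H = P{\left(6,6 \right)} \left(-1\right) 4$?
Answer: $572$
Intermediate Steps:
$x{\left(V,o \right)} = o - V$ ($x{\left(V,o \right)} = -2 - \left(-2 + V - o\right) = -2 + \left(2 + o - V\right) = o - V$)
$P{\left(O,K \right)} = 4 + K + O$ ($P{\left(O,K \right)} = \left(K + O\right) + 4 = 4 + K + O$)
$H = -64$ ($H = \left(4 + 6 + 6\right) \left(-1\right) 4 = 16 \left(-1\right) 4 = \left(-16\right) 4 = -64$)
$a{\left(y \right)} = -64$
$x{\left(-7,-1 \right)} 106 + a{\left(-10 \right)} = \left(-1 - -7\right) 106 - 64 = \left(-1 + 7\right) 106 - 64 = 6 \cdot 106 - 64 = 636 - 64 = 572$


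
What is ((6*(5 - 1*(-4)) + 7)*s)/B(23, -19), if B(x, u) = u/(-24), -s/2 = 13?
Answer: -38064/19 ≈ -2003.4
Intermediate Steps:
s = -26 (s = -2*13 = -26)
B(x, u) = -u/24 (B(x, u) = u*(-1/24) = -u/24)
((6*(5 - 1*(-4)) + 7)*s)/B(23, -19) = ((6*(5 - 1*(-4)) + 7)*(-26))/((-1/24*(-19))) = ((6*(5 + 4) + 7)*(-26))/(19/24) = ((6*9 + 7)*(-26))*(24/19) = ((54 + 7)*(-26))*(24/19) = (61*(-26))*(24/19) = -1586*24/19 = -38064/19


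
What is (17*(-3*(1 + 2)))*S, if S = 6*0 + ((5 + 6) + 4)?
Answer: -2295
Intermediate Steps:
S = 15 (S = 0 + (11 + 4) = 0 + 15 = 15)
(17*(-3*(1 + 2)))*S = (17*(-3*(1 + 2)))*15 = (17*(-3*3))*15 = (17*(-9))*15 = -153*15 = -2295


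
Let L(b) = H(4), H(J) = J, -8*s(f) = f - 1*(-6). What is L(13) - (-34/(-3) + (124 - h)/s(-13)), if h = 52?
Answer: -1882/21 ≈ -89.619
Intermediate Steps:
s(f) = -3/4 - f/8 (s(f) = -(f - 1*(-6))/8 = -(f + 6)/8 = -(6 + f)/8 = -3/4 - f/8)
L(b) = 4
L(13) - (-34/(-3) + (124 - h)/s(-13)) = 4 - (-34/(-3) + (124 - 1*52)/(-3/4 - 1/8*(-13))) = 4 - (-34*(-1/3) + (124 - 52)/(-3/4 + 13/8)) = 4 - (34/3 + 72/(7/8)) = 4 - (34/3 + 72*(8/7)) = 4 - (34/3 + 576/7) = 4 - 1*1966/21 = 4 - 1966/21 = -1882/21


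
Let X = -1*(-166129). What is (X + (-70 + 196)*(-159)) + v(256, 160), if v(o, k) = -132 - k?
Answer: 145803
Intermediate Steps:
X = 166129
(X + (-70 + 196)*(-159)) + v(256, 160) = (166129 + (-70 + 196)*(-159)) + (-132 - 1*160) = (166129 + 126*(-159)) + (-132 - 160) = (166129 - 20034) - 292 = 146095 - 292 = 145803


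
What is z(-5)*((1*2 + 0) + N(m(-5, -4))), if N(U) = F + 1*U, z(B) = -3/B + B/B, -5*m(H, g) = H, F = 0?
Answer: 24/5 ≈ 4.8000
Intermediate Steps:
m(H, g) = -H/5
z(B) = 1 - 3/B (z(B) = -3/B + 1 = 1 - 3/B)
N(U) = U (N(U) = 0 + 1*U = 0 + U = U)
z(-5)*((1*2 + 0) + N(m(-5, -4))) = ((-3 - 5)/(-5))*((1*2 + 0) - 1/5*(-5)) = (-1/5*(-8))*((2 + 0) + 1) = 8*(2 + 1)/5 = (8/5)*3 = 24/5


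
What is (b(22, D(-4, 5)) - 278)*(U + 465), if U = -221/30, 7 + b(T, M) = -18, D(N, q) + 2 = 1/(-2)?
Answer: -1386629/10 ≈ -1.3866e+5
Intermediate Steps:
D(N, q) = -5/2 (D(N, q) = -2 + 1/(-2) = -2 - 1/2 = -5/2)
b(T, M) = -25 (b(T, M) = -7 - 18 = -25)
U = -221/30 (U = -221*1/30 = -221/30 ≈ -7.3667)
(b(22, D(-4, 5)) - 278)*(U + 465) = (-25 - 278)*(-221/30 + 465) = -303*13729/30 = -1386629/10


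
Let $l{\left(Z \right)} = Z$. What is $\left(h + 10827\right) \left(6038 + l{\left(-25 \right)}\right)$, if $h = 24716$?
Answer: $213720059$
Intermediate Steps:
$\left(h + 10827\right) \left(6038 + l{\left(-25 \right)}\right) = \left(24716 + 10827\right) \left(6038 - 25\right) = 35543 \cdot 6013 = 213720059$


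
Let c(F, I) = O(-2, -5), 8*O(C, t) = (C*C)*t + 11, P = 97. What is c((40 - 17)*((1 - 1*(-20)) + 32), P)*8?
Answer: -9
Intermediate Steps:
O(C, t) = 11/8 + t*C**2/8 (O(C, t) = ((C*C)*t + 11)/8 = (C**2*t + 11)/8 = (t*C**2 + 11)/8 = (11 + t*C**2)/8 = 11/8 + t*C**2/8)
c(F, I) = -9/8 (c(F, I) = 11/8 + (1/8)*(-5)*(-2)**2 = 11/8 + (1/8)*(-5)*4 = 11/8 - 5/2 = -9/8)
c((40 - 17)*((1 - 1*(-20)) + 32), P)*8 = -9/8*8 = -9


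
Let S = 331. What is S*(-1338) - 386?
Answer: -443264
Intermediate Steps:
S*(-1338) - 386 = 331*(-1338) - 386 = -442878 - 386 = -443264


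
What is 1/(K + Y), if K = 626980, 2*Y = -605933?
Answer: 2/648027 ≈ 3.0863e-6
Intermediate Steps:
Y = -605933/2 (Y = (1/2)*(-605933) = -605933/2 ≈ -3.0297e+5)
1/(K + Y) = 1/(626980 - 605933/2) = 1/(648027/2) = 2/648027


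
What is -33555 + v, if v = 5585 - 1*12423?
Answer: -40393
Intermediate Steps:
v = -6838 (v = 5585 - 12423 = -6838)
-33555 + v = -33555 - 6838 = -40393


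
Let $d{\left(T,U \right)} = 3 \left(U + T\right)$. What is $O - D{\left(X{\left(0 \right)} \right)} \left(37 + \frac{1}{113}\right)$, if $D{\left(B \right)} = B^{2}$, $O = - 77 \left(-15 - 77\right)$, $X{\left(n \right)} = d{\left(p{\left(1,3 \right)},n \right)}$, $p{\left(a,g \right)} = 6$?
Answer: $- \frac{554476}{113} \approx -4906.9$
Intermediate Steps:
$d{\left(T,U \right)} = 3 T + 3 U$ ($d{\left(T,U \right)} = 3 \left(T + U\right) = 3 T + 3 U$)
$X{\left(n \right)} = 18 + 3 n$ ($X{\left(n \right)} = 3 \cdot 6 + 3 n = 18 + 3 n$)
$O = 7084$ ($O = \left(-77\right) \left(-92\right) = 7084$)
$O - D{\left(X{\left(0 \right)} \right)} \left(37 + \frac{1}{113}\right) = 7084 - \left(18 + 3 \cdot 0\right)^{2} \left(37 + \frac{1}{113}\right) = 7084 - \left(18 + 0\right)^{2} \left(37 + \frac{1}{113}\right) = 7084 - 18^{2} \cdot \frac{4182}{113} = 7084 - 324 \cdot \frac{4182}{113} = 7084 - \frac{1354968}{113} = - \frac{554476}{113}$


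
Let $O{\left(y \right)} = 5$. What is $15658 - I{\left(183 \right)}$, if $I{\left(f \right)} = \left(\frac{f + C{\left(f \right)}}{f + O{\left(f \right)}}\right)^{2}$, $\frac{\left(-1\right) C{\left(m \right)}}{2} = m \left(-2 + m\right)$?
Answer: $- \frac{3810903617}{35344} \approx -1.0782 \cdot 10^{5}$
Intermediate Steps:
$C{\left(m \right)} = - 2 m \left(-2 + m\right)$
$I{\left(f \right)} = \frac{\left(f + 2 f \left(2 - f\right)\right)^{2}}{\left(5 + f\right)^{2}}$ ($I{\left(f \right)} = \left(\frac{f + 2 f \left(2 - f\right)}{f + 5}\right)^{2} = \left(\frac{f + 2 f \left(2 - f\right)}{5 + f}\right)^{2} = \frac{\left(f + 2 f \left(2 - f\right)\right)^{2}}{\left(5 + f\right)^{2}}$)
$15658 - I{\left(183 \right)} = 15658 - \frac{183^{2} \left(-5 + 2 \cdot 183\right)^{2}}{\left(5 + 183\right)^{2}} = 15658 - \frac{33489 \left(-5 + 366\right)^{2}}{35344} = 15658 - 33489 \cdot 361^{2} \cdot \frac{1}{35344} = 15658 - 33489 \cdot 130321 \cdot \frac{1}{35344} = 15658 - \frac{4364319969}{35344} = - \frac{3810903617}{35344}$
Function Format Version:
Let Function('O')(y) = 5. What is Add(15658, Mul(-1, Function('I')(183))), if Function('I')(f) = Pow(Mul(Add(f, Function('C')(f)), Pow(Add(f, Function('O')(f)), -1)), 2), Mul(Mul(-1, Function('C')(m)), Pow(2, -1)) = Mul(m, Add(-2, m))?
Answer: Rational(-3810903617, 35344) ≈ -1.0782e+5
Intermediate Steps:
Function('C')(m) = Mul(-2, m, Add(-2, m)) (Function('C')(m) = Mul(-2, Mul(m, Add(-2, m))) = Mul(-2, m, Add(-2, m)))
Function('I')(f) = Mul(Pow(Add(5, f), -2), Pow(Add(f, Mul(2, f, Add(2, Mul(-1, f)))), 2)) (Function('I')(f) = Pow(Mul(Add(f, Mul(2, f, Add(2, Mul(-1, f)))), Pow(Add(f, 5), -1)), 2) = Pow(Mul(Add(f, Mul(2, f, Add(2, Mul(-1, f)))), Pow(Add(5, f), -1)), 2) = Pow(Mul(Pow(Add(5, f), -1), Add(f, Mul(2, f, Add(2, Mul(-1, f))))), 2) = Mul(Pow(Add(5, f), -2), Pow(Add(f, Mul(2, f, Add(2, Mul(-1, f)))), 2)))
Add(15658, Mul(-1, Function('I')(183))) = Add(15658, Mul(-1, Mul(Pow(183, 2), Pow(Add(-5, Mul(2, 183)), 2), Pow(Add(5, 183), -2)))) = Add(15658, Mul(-1, Mul(33489, Pow(Add(-5, 366), 2), Pow(188, -2)))) = Add(15658, Mul(-1, Mul(33489, Pow(361, 2), Rational(1, 35344)))) = Add(15658, Mul(-1, Mul(33489, 130321, Rational(1, 35344)))) = Add(15658, Mul(-1, Rational(4364319969, 35344))) = Add(15658, Rational(-4364319969, 35344)) = Rational(-3810903617, 35344)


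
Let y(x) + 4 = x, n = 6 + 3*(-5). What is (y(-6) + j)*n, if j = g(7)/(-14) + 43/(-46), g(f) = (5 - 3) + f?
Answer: 16776/161 ≈ 104.20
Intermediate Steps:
g(f) = 2 + f
n = -9 (n = 6 - 15 = -9)
y(x) = -4 + x
j = -254/161 (j = (2 + 7)/(-14) + 43/(-46) = 9*(-1/14) + 43*(-1/46) = -9/14 - 43/46 = -254/161 ≈ -1.5776)
(y(-6) + j)*n = ((-4 - 6) - 254/161)*(-9) = (-10 - 254/161)*(-9) = -1864/161*(-9) = 16776/161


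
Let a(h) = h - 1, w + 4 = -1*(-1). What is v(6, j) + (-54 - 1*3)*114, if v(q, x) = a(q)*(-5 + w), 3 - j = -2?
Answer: -6538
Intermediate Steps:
j = 5 (j = 3 - 1*(-2) = 3 + 2 = 5)
w = -3 (w = -4 - 1*(-1) = -4 + 1 = -3)
a(h) = -1 + h
v(q, x) = 8 - 8*q (v(q, x) = (-1 + q)*(-5 - 3) = (-1 + q)*(-8) = 8 - 8*q)
v(6, j) + (-54 - 1*3)*114 = (8 - 8*6) + (-54 - 1*3)*114 = (8 - 48) + (-54 - 3)*114 = -40 - 57*114 = -40 - 6498 = -6538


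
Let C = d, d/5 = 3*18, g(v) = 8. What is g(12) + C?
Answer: 278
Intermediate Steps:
d = 270 (d = 5*(3*18) = 5*54 = 270)
C = 270
g(12) + C = 8 + 270 = 278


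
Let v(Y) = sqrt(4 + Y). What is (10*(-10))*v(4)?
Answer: -200*sqrt(2) ≈ -282.84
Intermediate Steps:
(10*(-10))*v(4) = (10*(-10))*sqrt(4 + 4) = -200*sqrt(2)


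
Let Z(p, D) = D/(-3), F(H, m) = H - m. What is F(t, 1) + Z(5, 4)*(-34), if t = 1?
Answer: 136/3 ≈ 45.333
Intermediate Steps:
Z(p, D) = -D/3 (Z(p, D) = D*(-⅓) = -D/3)
F(t, 1) + Z(5, 4)*(-34) = (1 - 1*1) - ⅓*4*(-34) = (1 - 1) - 4/3*(-34) = 0 + 136/3 = 136/3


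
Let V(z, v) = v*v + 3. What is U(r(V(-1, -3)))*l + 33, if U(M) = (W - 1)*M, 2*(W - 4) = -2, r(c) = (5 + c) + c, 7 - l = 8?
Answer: -25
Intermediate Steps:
l = -1 (l = 7 - 1*8 = 7 - 8 = -1)
V(z, v) = 3 + v² (V(z, v) = v² + 3 = 3 + v²)
r(c) = 5 + 2*c
W = 3 (W = 4 + (½)*(-2) = 4 - 1 = 3)
U(M) = 2*M (U(M) = (3 - 1)*M = 2*M)
U(r(V(-1, -3)))*l + 33 = (2*(5 + 2*(3 + (-3)²)))*(-1) + 33 = (2*(5 + 2*(3 + 9)))*(-1) + 33 = (2*(5 + 2*12))*(-1) + 33 = (2*(5 + 24))*(-1) + 33 = (2*29)*(-1) + 33 = 58*(-1) + 33 = -58 + 33 = -25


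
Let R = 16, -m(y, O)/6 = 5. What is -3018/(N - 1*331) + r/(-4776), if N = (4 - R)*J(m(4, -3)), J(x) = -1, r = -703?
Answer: 14638225/1523544 ≈ 9.6080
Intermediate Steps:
m(y, O) = -30 (m(y, O) = -6*5 = -30)
N = 12 (N = (4 - 1*16)*(-1) = (4 - 16)*(-1) = -12*(-1) = 12)
-3018/(N - 1*331) + r/(-4776) = -3018/(12 - 1*331) - 703/(-4776) = -3018/(12 - 331) - 703*(-1/4776) = -3018/(-319) + 703/4776 = -3018*(-1/319) + 703/4776 = 3018/319 + 703/4776 = 14638225/1523544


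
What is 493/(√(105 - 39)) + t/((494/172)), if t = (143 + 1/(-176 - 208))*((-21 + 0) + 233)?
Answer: 125142169/11856 + 493*√66/66 ≈ 10616.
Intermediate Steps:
t = 2910283/96 (t = (143 + 1/(-384))*(-21 + 233) = (143 - 1/384)*212 = (54911/384)*212 = 2910283/96 ≈ 30315.)
493/(√(105 - 39)) + t/((494/172)) = 493/(√(105 - 39)) + 2910283/(96*((494/172))) = 493/(√66) + 2910283/(96*((494*(1/172)))) = 493*(√66/66) + 2910283/(96*(247/86)) = 493*√66/66 + (2910283/96)*(86/247) = 493*√66/66 + 125142169/11856 = 125142169/11856 + 493*√66/66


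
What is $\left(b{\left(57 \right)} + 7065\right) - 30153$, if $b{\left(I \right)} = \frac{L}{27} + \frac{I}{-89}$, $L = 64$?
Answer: $- \frac{55476307}{2403} \approx -23086.0$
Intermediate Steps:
$b{\left(I \right)} = \frac{64}{27} - \frac{I}{89}$ ($b{\left(I \right)} = \frac{64}{27} + \frac{I}{-89} = 64 \cdot \frac{1}{27} + I \left(- \frac{1}{89}\right) = \frac{64}{27} - \frac{I}{89}$)
$\left(b{\left(57 \right)} + 7065\right) - 30153 = \left(\left(\frac{64}{27} - \frac{57}{89}\right) + 7065\right) - 30153 = \left(\frac{4157}{2403} + 7065\right) - 30153 = \frac{16981352}{2403} - 30153 = - \frac{55476307}{2403}$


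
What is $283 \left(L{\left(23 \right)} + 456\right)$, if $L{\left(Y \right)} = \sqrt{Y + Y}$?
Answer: $129048 + 283 \sqrt{46} \approx 1.3097 \cdot 10^{5}$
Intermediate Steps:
$L{\left(Y \right)} = \sqrt{2} \sqrt{Y}$ ($L{\left(Y \right)} = \sqrt{2 Y} = \sqrt{2} \sqrt{Y}$)
$283 \left(L{\left(23 \right)} + 456\right) = 283 \left(\sqrt{2} \sqrt{23} + 456\right) = 283 \left(\sqrt{46} + 456\right) = 283 \left(456 + \sqrt{46}\right) = 129048 + 283 \sqrt{46}$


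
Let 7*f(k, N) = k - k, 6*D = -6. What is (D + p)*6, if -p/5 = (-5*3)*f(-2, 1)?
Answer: -6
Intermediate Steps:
D = -1 (D = (1/6)*(-6) = -1)
f(k, N) = 0 (f(k, N) = (k - k)/7 = (1/7)*0 = 0)
p = 0 (p = -5*(-5*3)*0 = -(-75)*0 = -5*0 = 0)
(D + p)*6 = (-1 + 0)*6 = -1*6 = -6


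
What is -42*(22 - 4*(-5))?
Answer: -1764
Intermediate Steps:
-42*(22 - 4*(-5)) = -42*(22 + 20) = -42*42 = -1764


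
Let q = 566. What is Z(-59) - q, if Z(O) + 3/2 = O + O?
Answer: -1371/2 ≈ -685.50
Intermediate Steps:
Z(O) = -3/2 + 2*O (Z(O) = -3/2 + (O + O) = -3/2 + 2*O)
Z(-59) - q = (-3/2 + 2*(-59)) - 1*566 = (-3/2 - 118) - 566 = -239/2 - 566 = -1371/2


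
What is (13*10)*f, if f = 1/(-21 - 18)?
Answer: -10/3 ≈ -3.3333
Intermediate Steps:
f = -1/39 (f = 1/(-39) = -1/39 ≈ -0.025641)
(13*10)*f = (13*10)*(-1/39) = 130*(-1/39) = -10/3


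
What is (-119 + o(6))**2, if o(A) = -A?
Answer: 15625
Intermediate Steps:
(-119 + o(6))**2 = (-119 - 1*6)**2 = (-119 - 6)**2 = (-125)**2 = 15625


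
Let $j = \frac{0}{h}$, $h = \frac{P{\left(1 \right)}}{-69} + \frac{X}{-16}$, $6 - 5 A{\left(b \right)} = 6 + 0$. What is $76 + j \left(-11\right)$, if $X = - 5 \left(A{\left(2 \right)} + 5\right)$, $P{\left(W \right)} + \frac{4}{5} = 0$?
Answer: $76$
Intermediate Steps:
$A{\left(b \right)} = 0$ ($A{\left(b \right)} = \frac{6}{5} - \frac{6 + 0}{5} = \frac{6}{5} - \frac{6}{5} = 0$)
$P{\left(W \right)} = - \frac{4}{5}$ ($P{\left(W \right)} = - \frac{4}{5} + 0 = - \frac{4}{5}$)
$X = -25$ ($X = - 5 \left(0 + 5\right) = \left(-5\right) 5 = -25$)
$h = \frac{8689}{5520}$ ($h = - \frac{4}{5 \left(-69\right)} - \frac{25}{-16} = \left(- \frac{4}{5}\right) \left(- \frac{1}{69}\right) - - \frac{25}{16} = \frac{4}{345} + \frac{25}{16} = \frac{8689}{5520} \approx 1.5741$)
$j = 0$ ($j = \frac{0}{\frac{8689}{5520}} = 0 \cdot \frac{5520}{8689} = 0$)
$76 + j \left(-11\right) = 76 + 0 \left(-11\right) = 76 + 0 = 76$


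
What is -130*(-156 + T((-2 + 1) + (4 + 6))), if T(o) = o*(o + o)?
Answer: -780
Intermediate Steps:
T(o) = 2*o² (T(o) = o*(2*o) = 2*o²)
-130*(-156 + T((-2 + 1) + (4 + 6))) = -130*(-156 + 2*((-2 + 1) + (4 + 6))²) = -130*(-156 + 2*(-1 + 10)²) = -130*(-156 + 2*9²) = -130*(-156 + 2*81) = -130*(-156 + 162) = -130*6 = -780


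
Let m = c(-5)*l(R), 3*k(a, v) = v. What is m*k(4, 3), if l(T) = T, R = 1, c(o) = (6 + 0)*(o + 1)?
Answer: -24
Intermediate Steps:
c(o) = 6 + 6*o (c(o) = 6*(1 + o) = 6 + 6*o)
k(a, v) = v/3
m = -24 (m = (6 + 6*(-5))*1 = (6 - 30)*1 = -24*1 = -24)
m*k(4, 3) = -8*3 = -24*1 = -24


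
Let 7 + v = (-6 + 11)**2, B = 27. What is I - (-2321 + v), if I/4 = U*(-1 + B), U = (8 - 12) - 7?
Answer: 1159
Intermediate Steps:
U = -11 (U = -4 - 7 = -11)
I = -1144 (I = 4*(-11*(-1 + 27)) = 4*(-11*26) = 4*(-286) = -1144)
v = 18 (v = -7 + (-6 + 11)**2 = -7 + 5**2 = -7 + 25 = 18)
I - (-2321 + v) = -1144 - (-2321 + 18) = -1144 - 1*(-2303) = -1144 + 2303 = 1159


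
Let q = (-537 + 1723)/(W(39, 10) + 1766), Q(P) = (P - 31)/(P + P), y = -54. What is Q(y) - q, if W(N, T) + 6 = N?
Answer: 24827/194292 ≈ 0.12778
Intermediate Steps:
Q(P) = (-31 + P)/(2*P) (Q(P) = (-31 + P)/((2*P)) = (-31 + P)*(1/(2*P)) = (-31 + P)/(2*P))
W(N, T) = -6 + N
q = 1186/1799 (q = (-537 + 1723)/((-6 + 39) + 1766) = 1186/(33 + 1766) = 1186/1799 ≈ 0.65926)
Q(y) - q = (½)*(-31 - 54)/(-54) - 1*1186/1799 = (½)*(-1/54)*(-85) - 1186/1799 = 85/108 - 1186/1799 = 24827/194292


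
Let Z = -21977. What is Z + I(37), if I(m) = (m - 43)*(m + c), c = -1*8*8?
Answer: -21815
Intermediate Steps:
c = -64 (c = -8*8 = -64)
I(m) = (-64 + m)*(-43 + m) (I(m) = (m - 43)*(m - 64) = (-43 + m)*(-64 + m) = (-64 + m)*(-43 + m))
Z + I(37) = -21977 + (2752 + 37² - 107*37) = -21977 + (2752 + 1369 - 3959) = -21977 + 162 = -21815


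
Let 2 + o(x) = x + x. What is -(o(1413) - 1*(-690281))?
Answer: -693105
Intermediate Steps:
o(x) = -2 + 2*x (o(x) = -2 + (x + x) = -2 + 2*x)
-(o(1413) - 1*(-690281)) = -((-2 + 2*1413) - 1*(-690281)) = -((-2 + 2826) + 690281) = -(2824 + 690281) = -1*693105 = -693105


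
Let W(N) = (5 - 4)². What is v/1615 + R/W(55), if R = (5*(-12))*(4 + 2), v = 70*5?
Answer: -116210/323 ≈ -359.78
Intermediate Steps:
v = 350
R = -360 (R = -60*6 = -360)
W(N) = 1 (W(N) = 1² = 1)
v/1615 + R/W(55) = 350/1615 - 360/1 = 350*(1/1615) - 360*1 = 70/323 - 360 = -116210/323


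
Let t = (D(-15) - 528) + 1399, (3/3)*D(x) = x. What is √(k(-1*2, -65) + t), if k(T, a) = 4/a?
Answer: 2*√904085/65 ≈ 29.256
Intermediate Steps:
D(x) = x
t = 856 (t = (-15 - 528) + 1399 = -543 + 1399 = 856)
√(k(-1*2, -65) + t) = √(4/(-65) + 856) = √(4*(-1/65) + 856) = √(-4/65 + 856) = √(55636/65) = 2*√904085/65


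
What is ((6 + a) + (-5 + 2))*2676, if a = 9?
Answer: 32112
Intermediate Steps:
((6 + a) + (-5 + 2))*2676 = ((6 + 9) + (-5 + 2))*2676 = (15 - 3)*2676 = 12*2676 = 32112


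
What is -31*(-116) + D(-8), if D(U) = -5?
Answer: 3591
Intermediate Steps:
-31*(-116) + D(-8) = -31*(-116) - 5 = 3596 - 5 = 3591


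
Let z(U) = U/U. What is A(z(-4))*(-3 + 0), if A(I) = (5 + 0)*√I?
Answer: -15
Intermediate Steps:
z(U) = 1
A(I) = 5*√I
A(z(-4))*(-3 + 0) = (5*√1)*(-3 + 0) = (5*1)*(-3) = 5*(-3) = -15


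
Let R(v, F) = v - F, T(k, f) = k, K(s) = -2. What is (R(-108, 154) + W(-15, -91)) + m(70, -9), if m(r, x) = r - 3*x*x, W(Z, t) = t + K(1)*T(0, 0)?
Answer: -526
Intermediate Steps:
W(Z, t) = t (W(Z, t) = t - 2*0 = t + 0 = t)
m(r, x) = r - 3*x²
(R(-108, 154) + W(-15, -91)) + m(70, -9) = ((-108 - 1*154) - 91) + (70 - 3*(-9)²) = ((-108 - 154) - 91) + (70 - 3*81) = (-262 - 91) + (70 - 243) = -353 - 173 = -526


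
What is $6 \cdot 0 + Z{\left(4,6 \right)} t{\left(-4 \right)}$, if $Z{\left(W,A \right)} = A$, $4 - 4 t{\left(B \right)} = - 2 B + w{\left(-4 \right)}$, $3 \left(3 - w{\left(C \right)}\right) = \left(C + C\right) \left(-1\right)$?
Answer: $- \frac{13}{2} \approx -6.5$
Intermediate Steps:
$w{\left(C \right)} = 3 + \frac{2 C}{3}$ ($w{\left(C \right)} = 3 - \frac{\left(C + C\right) \left(-1\right)}{3} = 3 - \frac{2 C \left(-1\right)}{3} = 3 - \frac{\left(-2\right) C}{3} = 3 + \frac{2 C}{3}$)
$t{\left(B \right)} = \frac{11}{12} + \frac{B}{2}$ ($t{\left(B \right)} = 1 - \frac{- 2 B + \left(3 + \frac{2}{3} \left(-4\right)\right)}{4} = 1 - \frac{- 2 B + \left(3 - \frac{8}{3}\right)}{4} = 1 - \frac{- 2 B + \frac{1}{3}}{4} = 1 - \frac{\frac{1}{3} - 2 B}{4} = 1 + \left(- \frac{1}{12} + \frac{B}{2}\right) = \frac{11}{12} + \frac{B}{2}$)
$6 \cdot 0 + Z{\left(4,6 \right)} t{\left(-4 \right)} = 6 \cdot 0 + 6 \left(\frac{11}{12} + \frac{1}{2} \left(-4\right)\right) = 0 + 6 \left(\frac{11}{12} - 2\right) = 0 + 6 \left(- \frac{13}{12}\right) = 0 - \frac{13}{2} = - \frac{13}{2}$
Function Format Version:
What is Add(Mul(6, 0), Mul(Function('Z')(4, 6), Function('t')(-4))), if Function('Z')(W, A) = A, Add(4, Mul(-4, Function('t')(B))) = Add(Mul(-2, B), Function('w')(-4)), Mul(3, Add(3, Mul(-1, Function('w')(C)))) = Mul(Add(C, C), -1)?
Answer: Rational(-13, 2) ≈ -6.5000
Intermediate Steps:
Function('w')(C) = Add(3, Mul(Rational(2, 3), C)) (Function('w')(C) = Add(3, Mul(Rational(-1, 3), Mul(Add(C, C), -1))) = Add(3, Mul(Rational(-1, 3), Mul(Mul(2, C), -1))) = Add(3, Mul(Rational(-1, 3), Mul(-2, C))) = Add(3, Mul(Rational(2, 3), C)))
Function('t')(B) = Add(Rational(11, 12), Mul(Rational(1, 2), B)) (Function('t')(B) = Add(1, Mul(Rational(-1, 4), Add(Mul(-2, B), Add(3, Mul(Rational(2, 3), -4))))) = Add(1, Mul(Rational(-1, 4), Add(Mul(-2, B), Add(3, Rational(-8, 3))))) = Add(1, Mul(Rational(-1, 4), Add(Mul(-2, B), Rational(1, 3)))) = Add(1, Mul(Rational(-1, 4), Add(Rational(1, 3), Mul(-2, B)))) = Add(1, Add(Rational(-1, 12), Mul(Rational(1, 2), B))) = Add(Rational(11, 12), Mul(Rational(1, 2), B)))
Add(Mul(6, 0), Mul(Function('Z')(4, 6), Function('t')(-4))) = Add(Mul(6, 0), Mul(6, Add(Rational(11, 12), Mul(Rational(1, 2), -4)))) = Add(0, Mul(6, Add(Rational(11, 12), -2))) = Add(0, Mul(6, Rational(-13, 12))) = Add(0, Rational(-13, 2)) = Rational(-13, 2)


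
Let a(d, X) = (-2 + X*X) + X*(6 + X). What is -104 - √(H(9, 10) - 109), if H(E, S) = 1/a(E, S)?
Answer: -104 - I*√7255218/258 ≈ -104.0 - 10.44*I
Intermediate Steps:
a(d, X) = -2 + X² + X*(6 + X) (a(d, X) = (-2 + X²) + X*(6 + X) = -2 + X² + X*(6 + X))
H(E, S) = 1/(-2 + 2*S² + 6*S)
-104 - √(H(9, 10) - 109) = -104 - √(1/(2*(-1 + 10² + 3*10)) - 109) = -104 - √(1/(2*(-1 + 100 + 30)) - 109) = -104 - √((½)/129 - 109) = -104 - √((½)*(1/129) - 109) = -104 - √(1/258 - 109) = -104 - √(-28121/258) = -104 - I*√7255218/258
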